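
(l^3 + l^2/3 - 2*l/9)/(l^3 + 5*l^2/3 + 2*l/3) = (l - 1/3)/(l + 1)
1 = 1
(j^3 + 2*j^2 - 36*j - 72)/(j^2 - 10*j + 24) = (j^2 + 8*j + 12)/(j - 4)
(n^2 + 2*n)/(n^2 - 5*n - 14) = n/(n - 7)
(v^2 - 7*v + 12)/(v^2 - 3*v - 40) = (-v^2 + 7*v - 12)/(-v^2 + 3*v + 40)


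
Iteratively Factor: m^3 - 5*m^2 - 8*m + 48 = (m - 4)*(m^2 - m - 12) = (m - 4)^2*(m + 3)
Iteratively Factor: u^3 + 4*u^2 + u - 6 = (u + 3)*(u^2 + u - 2) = (u + 2)*(u + 3)*(u - 1)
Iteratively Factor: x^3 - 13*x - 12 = (x - 4)*(x^2 + 4*x + 3) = (x - 4)*(x + 3)*(x + 1)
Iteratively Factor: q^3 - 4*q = (q + 2)*(q^2 - 2*q) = (q - 2)*(q + 2)*(q)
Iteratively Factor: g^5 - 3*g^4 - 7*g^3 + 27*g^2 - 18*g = (g)*(g^4 - 3*g^3 - 7*g^2 + 27*g - 18) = g*(g + 3)*(g^3 - 6*g^2 + 11*g - 6) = g*(g - 3)*(g + 3)*(g^2 - 3*g + 2) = g*(g - 3)*(g - 2)*(g + 3)*(g - 1)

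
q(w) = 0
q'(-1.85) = 0.00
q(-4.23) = 0.00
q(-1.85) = 0.00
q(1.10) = 0.00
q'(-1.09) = 0.00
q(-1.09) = 0.00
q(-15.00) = 0.00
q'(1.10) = 0.00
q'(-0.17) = 0.00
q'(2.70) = 0.00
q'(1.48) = 0.00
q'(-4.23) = 0.00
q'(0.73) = 0.00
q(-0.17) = 0.00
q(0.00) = 0.00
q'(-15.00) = 0.00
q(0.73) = 0.00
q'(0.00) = 0.00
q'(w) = 0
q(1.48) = 0.00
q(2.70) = 0.00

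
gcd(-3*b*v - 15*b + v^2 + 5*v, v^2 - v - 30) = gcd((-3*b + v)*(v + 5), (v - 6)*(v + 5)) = v + 5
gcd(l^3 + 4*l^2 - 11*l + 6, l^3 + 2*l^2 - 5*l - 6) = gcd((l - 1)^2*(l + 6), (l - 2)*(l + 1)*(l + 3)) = 1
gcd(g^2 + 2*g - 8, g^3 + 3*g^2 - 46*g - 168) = g + 4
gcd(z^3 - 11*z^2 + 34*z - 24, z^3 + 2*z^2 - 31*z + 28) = z^2 - 5*z + 4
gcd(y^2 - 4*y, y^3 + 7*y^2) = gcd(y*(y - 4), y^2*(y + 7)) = y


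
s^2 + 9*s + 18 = (s + 3)*(s + 6)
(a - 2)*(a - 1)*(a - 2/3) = a^3 - 11*a^2/3 + 4*a - 4/3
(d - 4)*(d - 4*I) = d^2 - 4*d - 4*I*d + 16*I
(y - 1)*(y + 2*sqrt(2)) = y^2 - y + 2*sqrt(2)*y - 2*sqrt(2)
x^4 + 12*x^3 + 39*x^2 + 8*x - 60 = (x - 1)*(x + 2)*(x + 5)*(x + 6)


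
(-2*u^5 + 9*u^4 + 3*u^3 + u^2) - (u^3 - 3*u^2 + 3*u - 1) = -2*u^5 + 9*u^4 + 2*u^3 + 4*u^2 - 3*u + 1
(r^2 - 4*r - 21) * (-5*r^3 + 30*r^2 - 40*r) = -5*r^5 + 50*r^4 - 55*r^3 - 470*r^2 + 840*r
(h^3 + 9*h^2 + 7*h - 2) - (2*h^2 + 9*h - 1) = h^3 + 7*h^2 - 2*h - 1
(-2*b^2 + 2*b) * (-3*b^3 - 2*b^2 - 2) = 6*b^5 - 2*b^4 - 4*b^3 + 4*b^2 - 4*b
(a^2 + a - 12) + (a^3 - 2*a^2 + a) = a^3 - a^2 + 2*a - 12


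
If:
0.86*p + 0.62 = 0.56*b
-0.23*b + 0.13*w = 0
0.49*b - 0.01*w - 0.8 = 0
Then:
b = 1.69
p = 0.38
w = 3.00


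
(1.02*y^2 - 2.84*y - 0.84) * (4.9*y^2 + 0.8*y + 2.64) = 4.998*y^4 - 13.1*y^3 - 3.6952*y^2 - 8.1696*y - 2.2176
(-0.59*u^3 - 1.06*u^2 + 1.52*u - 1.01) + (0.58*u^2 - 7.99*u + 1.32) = -0.59*u^3 - 0.48*u^2 - 6.47*u + 0.31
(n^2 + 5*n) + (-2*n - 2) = n^2 + 3*n - 2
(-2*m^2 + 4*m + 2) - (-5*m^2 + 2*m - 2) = 3*m^2 + 2*m + 4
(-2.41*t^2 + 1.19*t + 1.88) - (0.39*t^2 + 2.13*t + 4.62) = -2.8*t^2 - 0.94*t - 2.74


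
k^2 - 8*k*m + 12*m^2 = (k - 6*m)*(k - 2*m)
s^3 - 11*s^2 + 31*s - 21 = (s - 7)*(s - 3)*(s - 1)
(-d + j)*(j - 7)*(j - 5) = -d*j^2 + 12*d*j - 35*d + j^3 - 12*j^2 + 35*j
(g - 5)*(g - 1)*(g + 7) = g^3 + g^2 - 37*g + 35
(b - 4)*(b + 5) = b^2 + b - 20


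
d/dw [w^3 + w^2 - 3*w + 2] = 3*w^2 + 2*w - 3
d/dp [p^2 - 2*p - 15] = 2*p - 2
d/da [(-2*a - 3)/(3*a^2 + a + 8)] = (-6*a^2 - 2*a + (2*a + 3)*(6*a + 1) - 16)/(3*a^2 + a + 8)^2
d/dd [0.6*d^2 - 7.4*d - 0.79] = 1.2*d - 7.4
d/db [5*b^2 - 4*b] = 10*b - 4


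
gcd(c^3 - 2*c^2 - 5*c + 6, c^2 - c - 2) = 1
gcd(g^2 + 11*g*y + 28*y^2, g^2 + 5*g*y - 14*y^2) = g + 7*y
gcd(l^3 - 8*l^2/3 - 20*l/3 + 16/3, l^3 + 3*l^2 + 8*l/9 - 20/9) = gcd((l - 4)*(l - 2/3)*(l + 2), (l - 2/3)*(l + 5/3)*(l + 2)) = l^2 + 4*l/3 - 4/3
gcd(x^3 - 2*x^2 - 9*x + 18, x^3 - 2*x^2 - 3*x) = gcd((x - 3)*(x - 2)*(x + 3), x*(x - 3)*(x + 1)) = x - 3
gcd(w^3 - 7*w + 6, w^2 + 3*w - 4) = w - 1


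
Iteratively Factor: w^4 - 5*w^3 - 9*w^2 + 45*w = (w - 5)*(w^3 - 9*w) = (w - 5)*(w + 3)*(w^2 - 3*w) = w*(w - 5)*(w + 3)*(w - 3)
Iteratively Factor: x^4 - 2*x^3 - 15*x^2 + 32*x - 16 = (x - 1)*(x^3 - x^2 - 16*x + 16) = (x - 1)^2*(x^2 - 16) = (x - 1)^2*(x + 4)*(x - 4)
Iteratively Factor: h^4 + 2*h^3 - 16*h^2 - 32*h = (h - 4)*(h^3 + 6*h^2 + 8*h) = (h - 4)*(h + 2)*(h^2 + 4*h) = (h - 4)*(h + 2)*(h + 4)*(h)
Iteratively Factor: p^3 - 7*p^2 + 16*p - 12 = (p - 3)*(p^2 - 4*p + 4) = (p - 3)*(p - 2)*(p - 2)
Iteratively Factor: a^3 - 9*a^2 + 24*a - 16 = (a - 4)*(a^2 - 5*a + 4) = (a - 4)*(a - 1)*(a - 4)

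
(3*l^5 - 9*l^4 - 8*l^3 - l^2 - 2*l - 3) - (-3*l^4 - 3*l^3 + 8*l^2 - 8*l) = 3*l^5 - 6*l^4 - 5*l^3 - 9*l^2 + 6*l - 3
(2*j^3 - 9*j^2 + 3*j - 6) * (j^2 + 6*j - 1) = 2*j^5 + 3*j^4 - 53*j^3 + 21*j^2 - 39*j + 6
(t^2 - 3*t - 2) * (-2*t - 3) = -2*t^3 + 3*t^2 + 13*t + 6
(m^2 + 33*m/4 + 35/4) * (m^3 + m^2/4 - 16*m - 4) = m^5 + 17*m^4/2 - 83*m^3/16 - 2141*m^2/16 - 173*m - 35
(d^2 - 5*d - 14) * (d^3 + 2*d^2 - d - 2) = d^5 - 3*d^4 - 25*d^3 - 25*d^2 + 24*d + 28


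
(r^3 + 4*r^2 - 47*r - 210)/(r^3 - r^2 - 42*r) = (r + 5)/r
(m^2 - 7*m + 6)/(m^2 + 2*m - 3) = (m - 6)/(m + 3)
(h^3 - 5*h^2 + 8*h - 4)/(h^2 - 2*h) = h - 3 + 2/h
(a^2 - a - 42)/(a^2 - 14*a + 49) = (a + 6)/(a - 7)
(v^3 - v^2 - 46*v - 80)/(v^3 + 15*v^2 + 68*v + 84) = (v^2 - 3*v - 40)/(v^2 + 13*v + 42)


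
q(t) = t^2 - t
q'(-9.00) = -19.00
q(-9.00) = 90.00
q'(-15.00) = -31.00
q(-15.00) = 240.00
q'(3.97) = 6.94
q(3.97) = 11.79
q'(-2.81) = -6.62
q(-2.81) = 10.71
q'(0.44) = -0.12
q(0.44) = -0.25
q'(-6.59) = -14.18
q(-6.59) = 50.02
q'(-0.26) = -1.52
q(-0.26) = 0.33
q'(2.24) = 3.48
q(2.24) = 2.78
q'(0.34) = -0.32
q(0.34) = -0.22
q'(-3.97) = -8.94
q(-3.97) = 19.73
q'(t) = 2*t - 1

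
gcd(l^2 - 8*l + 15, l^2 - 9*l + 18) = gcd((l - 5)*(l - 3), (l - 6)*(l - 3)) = l - 3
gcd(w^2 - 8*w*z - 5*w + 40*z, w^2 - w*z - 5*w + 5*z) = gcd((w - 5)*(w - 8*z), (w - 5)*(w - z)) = w - 5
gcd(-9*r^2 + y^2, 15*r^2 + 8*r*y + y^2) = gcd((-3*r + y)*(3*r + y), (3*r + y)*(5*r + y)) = 3*r + y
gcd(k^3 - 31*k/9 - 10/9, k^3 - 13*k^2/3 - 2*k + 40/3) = k^2 - k/3 - 10/3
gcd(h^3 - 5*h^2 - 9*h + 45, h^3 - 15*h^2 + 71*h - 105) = h^2 - 8*h + 15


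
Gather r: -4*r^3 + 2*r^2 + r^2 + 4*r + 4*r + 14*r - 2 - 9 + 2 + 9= -4*r^3 + 3*r^2 + 22*r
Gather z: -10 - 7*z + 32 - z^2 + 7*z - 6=16 - z^2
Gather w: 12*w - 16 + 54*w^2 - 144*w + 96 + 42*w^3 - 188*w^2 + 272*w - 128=42*w^3 - 134*w^2 + 140*w - 48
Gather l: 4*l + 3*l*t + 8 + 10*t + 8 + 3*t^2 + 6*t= l*(3*t + 4) + 3*t^2 + 16*t + 16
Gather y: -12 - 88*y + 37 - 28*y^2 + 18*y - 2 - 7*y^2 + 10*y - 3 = -35*y^2 - 60*y + 20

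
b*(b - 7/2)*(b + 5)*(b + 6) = b^4 + 15*b^3/2 - 17*b^2/2 - 105*b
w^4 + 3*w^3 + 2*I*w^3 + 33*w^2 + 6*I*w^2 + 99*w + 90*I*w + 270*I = (w + 3)*(w - 6*I)*(w + 3*I)*(w + 5*I)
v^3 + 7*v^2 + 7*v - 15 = (v - 1)*(v + 3)*(v + 5)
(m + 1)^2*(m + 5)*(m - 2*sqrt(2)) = m^4 - 2*sqrt(2)*m^3 + 7*m^3 - 14*sqrt(2)*m^2 + 11*m^2 - 22*sqrt(2)*m + 5*m - 10*sqrt(2)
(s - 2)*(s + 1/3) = s^2 - 5*s/3 - 2/3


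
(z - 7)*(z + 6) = z^2 - z - 42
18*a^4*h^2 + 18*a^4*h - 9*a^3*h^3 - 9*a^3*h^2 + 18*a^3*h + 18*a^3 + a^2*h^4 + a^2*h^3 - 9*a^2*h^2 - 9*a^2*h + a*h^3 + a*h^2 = (-6*a + h)*(-3*a + h)*(a*h + 1)*(a*h + a)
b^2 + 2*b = b*(b + 2)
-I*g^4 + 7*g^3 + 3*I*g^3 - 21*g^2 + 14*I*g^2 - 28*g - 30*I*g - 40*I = (g - 4)*(g + 2*I)*(g + 5*I)*(-I*g - I)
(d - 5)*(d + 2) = d^2 - 3*d - 10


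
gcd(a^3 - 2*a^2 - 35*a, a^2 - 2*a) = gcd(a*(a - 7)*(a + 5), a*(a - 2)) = a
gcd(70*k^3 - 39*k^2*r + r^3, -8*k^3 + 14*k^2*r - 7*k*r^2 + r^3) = -2*k + r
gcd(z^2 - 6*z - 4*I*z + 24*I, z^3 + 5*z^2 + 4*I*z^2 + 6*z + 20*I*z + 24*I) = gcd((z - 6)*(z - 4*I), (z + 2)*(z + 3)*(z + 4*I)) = 1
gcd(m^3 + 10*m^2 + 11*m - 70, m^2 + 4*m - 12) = m - 2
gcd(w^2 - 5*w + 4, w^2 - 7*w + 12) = w - 4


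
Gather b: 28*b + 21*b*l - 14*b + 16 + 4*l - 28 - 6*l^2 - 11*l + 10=b*(21*l + 14) - 6*l^2 - 7*l - 2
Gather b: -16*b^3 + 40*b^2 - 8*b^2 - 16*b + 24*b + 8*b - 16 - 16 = -16*b^3 + 32*b^2 + 16*b - 32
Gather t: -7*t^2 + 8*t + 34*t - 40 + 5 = -7*t^2 + 42*t - 35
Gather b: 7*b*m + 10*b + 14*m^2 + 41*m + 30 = b*(7*m + 10) + 14*m^2 + 41*m + 30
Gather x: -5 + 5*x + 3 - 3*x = 2*x - 2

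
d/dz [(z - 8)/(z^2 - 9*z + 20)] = (z^2 - 9*z - (z - 8)*(2*z - 9) + 20)/(z^2 - 9*z + 20)^2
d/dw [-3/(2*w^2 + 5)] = 12*w/(2*w^2 + 5)^2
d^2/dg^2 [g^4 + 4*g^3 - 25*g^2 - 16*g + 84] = 12*g^2 + 24*g - 50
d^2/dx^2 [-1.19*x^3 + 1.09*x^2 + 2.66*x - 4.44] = 2.18 - 7.14*x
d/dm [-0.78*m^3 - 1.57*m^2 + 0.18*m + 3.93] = -2.34*m^2 - 3.14*m + 0.18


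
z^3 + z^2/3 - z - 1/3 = (z - 1)*(z + 1/3)*(z + 1)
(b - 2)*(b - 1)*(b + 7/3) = b^3 - 2*b^2/3 - 5*b + 14/3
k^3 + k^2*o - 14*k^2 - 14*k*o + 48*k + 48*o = (k - 8)*(k - 6)*(k + o)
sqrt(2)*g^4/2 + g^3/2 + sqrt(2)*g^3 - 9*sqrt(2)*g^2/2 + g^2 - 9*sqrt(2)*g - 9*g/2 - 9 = (g - 3)*(g + 3)*(g + sqrt(2)/2)*(sqrt(2)*g/2 + sqrt(2))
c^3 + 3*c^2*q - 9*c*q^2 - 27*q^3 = (c - 3*q)*(c + 3*q)^2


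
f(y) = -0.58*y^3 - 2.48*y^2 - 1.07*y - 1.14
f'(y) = -1.74*y^2 - 4.96*y - 1.07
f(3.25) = -50.72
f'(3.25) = -35.57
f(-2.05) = -4.37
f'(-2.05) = 1.79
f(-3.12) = -4.33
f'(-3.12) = -2.53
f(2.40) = -26.01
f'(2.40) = -23.00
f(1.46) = -9.79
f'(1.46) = -12.02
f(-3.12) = -4.33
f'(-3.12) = -2.53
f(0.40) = -2.00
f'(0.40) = -3.33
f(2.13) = -20.28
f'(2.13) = -19.53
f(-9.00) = 230.43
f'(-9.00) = -97.37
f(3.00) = -42.33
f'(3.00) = -31.61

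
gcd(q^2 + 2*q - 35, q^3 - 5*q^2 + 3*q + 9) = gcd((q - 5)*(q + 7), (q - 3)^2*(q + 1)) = 1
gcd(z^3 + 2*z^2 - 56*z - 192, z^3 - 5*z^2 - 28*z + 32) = z^2 - 4*z - 32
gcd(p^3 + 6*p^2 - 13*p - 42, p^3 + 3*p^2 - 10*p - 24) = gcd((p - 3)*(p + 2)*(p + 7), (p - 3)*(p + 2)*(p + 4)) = p^2 - p - 6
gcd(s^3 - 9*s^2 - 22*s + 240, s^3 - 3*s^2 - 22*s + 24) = s - 6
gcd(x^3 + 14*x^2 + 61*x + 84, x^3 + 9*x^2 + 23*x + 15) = x + 3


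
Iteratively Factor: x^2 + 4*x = (x)*(x + 4)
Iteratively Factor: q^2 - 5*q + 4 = (q - 4)*(q - 1)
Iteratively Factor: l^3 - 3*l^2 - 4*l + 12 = (l + 2)*(l^2 - 5*l + 6) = (l - 3)*(l + 2)*(l - 2)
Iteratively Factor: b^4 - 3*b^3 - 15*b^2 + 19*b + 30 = (b - 5)*(b^3 + 2*b^2 - 5*b - 6) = (b - 5)*(b - 2)*(b^2 + 4*b + 3) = (b - 5)*(b - 2)*(b + 1)*(b + 3)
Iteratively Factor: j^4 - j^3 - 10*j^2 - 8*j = (j + 1)*(j^3 - 2*j^2 - 8*j) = j*(j + 1)*(j^2 - 2*j - 8) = j*(j + 1)*(j + 2)*(j - 4)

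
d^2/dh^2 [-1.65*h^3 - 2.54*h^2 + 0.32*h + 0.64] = -9.9*h - 5.08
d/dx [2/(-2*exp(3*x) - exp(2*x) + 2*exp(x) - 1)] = 4*(3*exp(2*x) + exp(x) - 1)*exp(x)/(2*exp(3*x) + exp(2*x) - 2*exp(x) + 1)^2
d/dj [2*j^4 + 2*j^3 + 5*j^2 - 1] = 2*j*(4*j^2 + 3*j + 5)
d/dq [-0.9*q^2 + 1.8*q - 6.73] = 1.8 - 1.8*q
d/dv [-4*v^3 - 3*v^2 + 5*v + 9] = -12*v^2 - 6*v + 5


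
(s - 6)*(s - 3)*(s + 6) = s^3 - 3*s^2 - 36*s + 108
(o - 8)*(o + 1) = o^2 - 7*o - 8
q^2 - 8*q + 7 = (q - 7)*(q - 1)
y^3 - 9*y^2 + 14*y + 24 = (y - 6)*(y - 4)*(y + 1)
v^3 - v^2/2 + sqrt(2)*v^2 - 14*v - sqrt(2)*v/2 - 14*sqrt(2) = (v - 4)*(v + 7/2)*(v + sqrt(2))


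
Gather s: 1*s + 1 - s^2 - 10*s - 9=-s^2 - 9*s - 8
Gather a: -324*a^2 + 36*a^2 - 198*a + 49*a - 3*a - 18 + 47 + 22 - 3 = -288*a^2 - 152*a + 48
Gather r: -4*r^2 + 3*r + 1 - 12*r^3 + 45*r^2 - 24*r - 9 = -12*r^3 + 41*r^2 - 21*r - 8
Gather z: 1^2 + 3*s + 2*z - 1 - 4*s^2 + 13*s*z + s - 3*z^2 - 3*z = -4*s^2 + 4*s - 3*z^2 + z*(13*s - 1)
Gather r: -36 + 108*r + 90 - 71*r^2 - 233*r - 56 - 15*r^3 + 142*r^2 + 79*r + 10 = -15*r^3 + 71*r^2 - 46*r + 8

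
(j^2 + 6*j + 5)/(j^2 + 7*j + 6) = (j + 5)/(j + 6)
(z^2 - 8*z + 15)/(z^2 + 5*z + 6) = (z^2 - 8*z + 15)/(z^2 + 5*z + 6)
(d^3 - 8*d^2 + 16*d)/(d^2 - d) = (d^2 - 8*d + 16)/(d - 1)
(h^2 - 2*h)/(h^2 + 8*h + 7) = h*(h - 2)/(h^2 + 8*h + 7)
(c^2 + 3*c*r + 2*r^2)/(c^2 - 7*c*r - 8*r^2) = (-c - 2*r)/(-c + 8*r)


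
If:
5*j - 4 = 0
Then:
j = 4/5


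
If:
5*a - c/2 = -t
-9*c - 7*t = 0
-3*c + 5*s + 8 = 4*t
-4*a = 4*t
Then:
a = 0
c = 0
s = -8/5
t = 0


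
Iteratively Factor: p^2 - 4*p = (p - 4)*(p)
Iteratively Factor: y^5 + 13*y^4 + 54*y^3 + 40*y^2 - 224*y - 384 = (y + 4)*(y^4 + 9*y^3 + 18*y^2 - 32*y - 96) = (y + 3)*(y + 4)*(y^3 + 6*y^2 - 32) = (y - 2)*(y + 3)*(y + 4)*(y^2 + 8*y + 16) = (y - 2)*(y + 3)*(y + 4)^2*(y + 4)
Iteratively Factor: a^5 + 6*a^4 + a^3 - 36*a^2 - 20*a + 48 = (a - 2)*(a^4 + 8*a^3 + 17*a^2 - 2*a - 24) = (a - 2)*(a + 3)*(a^3 + 5*a^2 + 2*a - 8) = (a - 2)*(a - 1)*(a + 3)*(a^2 + 6*a + 8) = (a - 2)*(a - 1)*(a + 2)*(a + 3)*(a + 4)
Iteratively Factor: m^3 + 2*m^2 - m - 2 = (m + 2)*(m^2 - 1) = (m + 1)*(m + 2)*(m - 1)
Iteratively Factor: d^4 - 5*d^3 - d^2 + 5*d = (d)*(d^3 - 5*d^2 - d + 5) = d*(d - 5)*(d^2 - 1) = d*(d - 5)*(d + 1)*(d - 1)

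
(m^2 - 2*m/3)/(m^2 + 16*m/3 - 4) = m/(m + 6)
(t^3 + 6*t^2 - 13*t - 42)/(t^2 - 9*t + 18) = (t^2 + 9*t + 14)/(t - 6)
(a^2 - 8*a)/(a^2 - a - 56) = a/(a + 7)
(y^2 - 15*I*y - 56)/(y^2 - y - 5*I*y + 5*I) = (y^2 - 15*I*y - 56)/(y^2 - y - 5*I*y + 5*I)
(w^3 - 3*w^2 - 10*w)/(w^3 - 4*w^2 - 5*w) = (w + 2)/(w + 1)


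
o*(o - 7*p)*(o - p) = o^3 - 8*o^2*p + 7*o*p^2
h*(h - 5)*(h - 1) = h^3 - 6*h^2 + 5*h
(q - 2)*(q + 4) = q^2 + 2*q - 8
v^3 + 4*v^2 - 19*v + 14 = (v - 2)*(v - 1)*(v + 7)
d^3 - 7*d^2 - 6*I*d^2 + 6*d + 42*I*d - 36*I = (d - 6)*(d - 1)*(d - 6*I)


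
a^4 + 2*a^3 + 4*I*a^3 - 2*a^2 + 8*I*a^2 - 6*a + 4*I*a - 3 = (a + 1)^2*(a + I)*(a + 3*I)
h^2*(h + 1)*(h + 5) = h^4 + 6*h^3 + 5*h^2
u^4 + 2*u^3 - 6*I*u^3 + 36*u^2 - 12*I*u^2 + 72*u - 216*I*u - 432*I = (u + 2)*(u - 6*I)^2*(u + 6*I)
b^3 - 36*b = b*(b - 6)*(b + 6)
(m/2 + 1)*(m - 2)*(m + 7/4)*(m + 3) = m^4/2 + 19*m^3/8 + 5*m^2/8 - 19*m/2 - 21/2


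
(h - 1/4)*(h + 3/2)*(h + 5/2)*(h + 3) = h^4 + 27*h^3/4 + 14*h^2 + 117*h/16 - 45/16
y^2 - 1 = (y - 1)*(y + 1)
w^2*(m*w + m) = m*w^3 + m*w^2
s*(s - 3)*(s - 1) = s^3 - 4*s^2 + 3*s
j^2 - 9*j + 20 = (j - 5)*(j - 4)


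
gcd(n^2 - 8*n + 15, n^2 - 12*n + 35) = n - 5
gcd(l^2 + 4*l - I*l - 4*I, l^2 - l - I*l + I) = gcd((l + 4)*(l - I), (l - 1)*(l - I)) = l - I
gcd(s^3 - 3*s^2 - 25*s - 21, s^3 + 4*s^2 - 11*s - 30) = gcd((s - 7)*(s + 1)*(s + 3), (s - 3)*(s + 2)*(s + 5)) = 1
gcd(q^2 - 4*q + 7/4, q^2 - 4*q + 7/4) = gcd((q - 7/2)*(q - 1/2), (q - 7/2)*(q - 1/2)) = q^2 - 4*q + 7/4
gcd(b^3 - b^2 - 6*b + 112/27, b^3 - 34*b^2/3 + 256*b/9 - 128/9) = b^2 - 10*b/3 + 16/9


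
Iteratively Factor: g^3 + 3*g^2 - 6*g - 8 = (g + 1)*(g^2 + 2*g - 8) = (g + 1)*(g + 4)*(g - 2)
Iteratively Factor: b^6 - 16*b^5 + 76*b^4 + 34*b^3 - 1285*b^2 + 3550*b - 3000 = (b - 5)*(b^5 - 11*b^4 + 21*b^3 + 139*b^2 - 590*b + 600) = (b - 5)^2*(b^4 - 6*b^3 - 9*b^2 + 94*b - 120) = (b - 5)^2*(b + 4)*(b^3 - 10*b^2 + 31*b - 30) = (b - 5)^3*(b + 4)*(b^2 - 5*b + 6) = (b - 5)^3*(b - 3)*(b + 4)*(b - 2)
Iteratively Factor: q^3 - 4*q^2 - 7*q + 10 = (q - 1)*(q^2 - 3*q - 10) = (q - 5)*(q - 1)*(q + 2)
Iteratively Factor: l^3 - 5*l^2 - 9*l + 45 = (l - 3)*(l^2 - 2*l - 15) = (l - 5)*(l - 3)*(l + 3)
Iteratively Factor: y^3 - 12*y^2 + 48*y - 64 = (y - 4)*(y^2 - 8*y + 16) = (y - 4)^2*(y - 4)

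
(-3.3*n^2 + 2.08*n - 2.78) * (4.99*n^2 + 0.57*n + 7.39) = -16.467*n^4 + 8.4982*n^3 - 37.0736*n^2 + 13.7866*n - 20.5442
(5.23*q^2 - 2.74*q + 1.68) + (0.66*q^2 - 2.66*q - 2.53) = 5.89*q^2 - 5.4*q - 0.85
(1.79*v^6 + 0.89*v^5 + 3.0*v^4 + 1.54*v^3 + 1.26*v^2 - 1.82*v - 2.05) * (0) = 0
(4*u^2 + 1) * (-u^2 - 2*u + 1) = -4*u^4 - 8*u^3 + 3*u^2 - 2*u + 1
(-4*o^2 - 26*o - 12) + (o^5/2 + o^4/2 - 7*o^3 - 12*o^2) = o^5/2 + o^4/2 - 7*o^3 - 16*o^2 - 26*o - 12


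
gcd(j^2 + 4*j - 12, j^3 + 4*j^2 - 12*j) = j^2 + 4*j - 12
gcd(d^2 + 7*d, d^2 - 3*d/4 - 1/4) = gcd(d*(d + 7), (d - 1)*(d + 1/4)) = 1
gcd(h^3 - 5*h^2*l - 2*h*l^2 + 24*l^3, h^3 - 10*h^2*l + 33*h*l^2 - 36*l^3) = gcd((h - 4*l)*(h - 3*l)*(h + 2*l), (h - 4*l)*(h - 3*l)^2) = h^2 - 7*h*l + 12*l^2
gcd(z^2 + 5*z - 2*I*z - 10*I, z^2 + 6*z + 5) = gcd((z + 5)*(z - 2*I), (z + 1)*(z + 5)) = z + 5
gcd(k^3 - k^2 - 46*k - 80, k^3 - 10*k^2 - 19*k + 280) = k^2 - 3*k - 40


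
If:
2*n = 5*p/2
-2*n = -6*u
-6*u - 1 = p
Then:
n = -5/14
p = -2/7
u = -5/42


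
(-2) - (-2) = 0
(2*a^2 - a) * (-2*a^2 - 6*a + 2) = -4*a^4 - 10*a^3 + 10*a^2 - 2*a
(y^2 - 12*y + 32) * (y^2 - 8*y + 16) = y^4 - 20*y^3 + 144*y^2 - 448*y + 512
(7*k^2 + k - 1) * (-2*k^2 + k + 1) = -14*k^4 + 5*k^3 + 10*k^2 - 1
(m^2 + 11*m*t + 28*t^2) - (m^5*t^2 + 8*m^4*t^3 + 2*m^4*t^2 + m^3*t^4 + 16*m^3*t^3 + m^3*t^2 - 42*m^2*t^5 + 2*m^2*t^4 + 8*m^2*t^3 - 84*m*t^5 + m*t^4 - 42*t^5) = -m^5*t^2 - 8*m^4*t^3 - 2*m^4*t^2 - m^3*t^4 - 16*m^3*t^3 - m^3*t^2 + 42*m^2*t^5 - 2*m^2*t^4 - 8*m^2*t^3 + m^2 + 84*m*t^5 - m*t^4 + 11*m*t + 42*t^5 + 28*t^2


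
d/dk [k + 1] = 1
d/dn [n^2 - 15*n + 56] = 2*n - 15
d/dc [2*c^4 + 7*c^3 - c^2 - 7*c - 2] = 8*c^3 + 21*c^2 - 2*c - 7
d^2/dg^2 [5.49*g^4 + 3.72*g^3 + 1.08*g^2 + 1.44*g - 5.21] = 65.88*g^2 + 22.32*g + 2.16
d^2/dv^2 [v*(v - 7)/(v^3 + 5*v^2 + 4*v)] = 2*(v^3 - 21*v^2 - 117*v - 167)/(v^6 + 15*v^5 + 87*v^4 + 245*v^3 + 348*v^2 + 240*v + 64)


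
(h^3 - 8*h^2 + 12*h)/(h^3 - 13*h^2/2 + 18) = 2*h/(2*h + 3)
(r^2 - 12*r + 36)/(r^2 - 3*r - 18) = (r - 6)/(r + 3)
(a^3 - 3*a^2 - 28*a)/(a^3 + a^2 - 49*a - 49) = a*(a + 4)/(a^2 + 8*a + 7)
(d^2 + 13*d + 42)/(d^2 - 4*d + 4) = (d^2 + 13*d + 42)/(d^2 - 4*d + 4)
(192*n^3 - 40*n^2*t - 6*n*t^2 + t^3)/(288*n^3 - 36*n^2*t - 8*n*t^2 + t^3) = (-4*n + t)/(-6*n + t)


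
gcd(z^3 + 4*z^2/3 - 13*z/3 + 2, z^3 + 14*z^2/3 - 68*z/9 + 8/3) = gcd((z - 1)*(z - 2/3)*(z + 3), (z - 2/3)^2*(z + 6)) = z - 2/3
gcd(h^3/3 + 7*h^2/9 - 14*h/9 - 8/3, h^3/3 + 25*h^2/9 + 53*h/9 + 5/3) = h + 3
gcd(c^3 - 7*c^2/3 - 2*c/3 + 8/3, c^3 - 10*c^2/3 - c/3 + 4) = c^2 - c/3 - 4/3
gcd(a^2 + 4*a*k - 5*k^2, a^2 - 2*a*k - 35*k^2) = a + 5*k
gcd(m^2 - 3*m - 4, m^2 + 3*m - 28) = m - 4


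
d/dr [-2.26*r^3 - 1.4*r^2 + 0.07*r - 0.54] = -6.78*r^2 - 2.8*r + 0.07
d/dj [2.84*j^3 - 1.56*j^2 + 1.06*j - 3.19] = 8.52*j^2 - 3.12*j + 1.06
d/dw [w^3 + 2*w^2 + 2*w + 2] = 3*w^2 + 4*w + 2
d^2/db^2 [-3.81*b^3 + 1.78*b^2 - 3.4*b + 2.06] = 3.56 - 22.86*b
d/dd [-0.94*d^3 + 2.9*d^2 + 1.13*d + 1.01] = -2.82*d^2 + 5.8*d + 1.13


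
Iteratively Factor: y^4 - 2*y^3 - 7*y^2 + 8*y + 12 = (y - 2)*(y^3 - 7*y - 6) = (y - 2)*(y + 1)*(y^2 - y - 6) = (y - 2)*(y + 1)*(y + 2)*(y - 3)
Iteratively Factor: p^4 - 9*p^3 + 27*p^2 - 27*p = (p - 3)*(p^3 - 6*p^2 + 9*p) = p*(p - 3)*(p^2 - 6*p + 9) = p*(p - 3)^2*(p - 3)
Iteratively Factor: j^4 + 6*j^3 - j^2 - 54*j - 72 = (j + 3)*(j^3 + 3*j^2 - 10*j - 24) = (j + 3)*(j + 4)*(j^2 - j - 6) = (j + 2)*(j + 3)*(j + 4)*(j - 3)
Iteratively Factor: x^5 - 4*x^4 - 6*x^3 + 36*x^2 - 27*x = (x - 1)*(x^4 - 3*x^3 - 9*x^2 + 27*x) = (x - 3)*(x - 1)*(x^3 - 9*x) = (x - 3)*(x - 1)*(x + 3)*(x^2 - 3*x) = x*(x - 3)*(x - 1)*(x + 3)*(x - 3)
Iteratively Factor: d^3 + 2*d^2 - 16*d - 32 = (d + 2)*(d^2 - 16) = (d + 2)*(d + 4)*(d - 4)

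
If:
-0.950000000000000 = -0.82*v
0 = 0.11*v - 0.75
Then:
No Solution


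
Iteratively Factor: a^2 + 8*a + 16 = (a + 4)*(a + 4)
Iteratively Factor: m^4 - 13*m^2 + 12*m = (m + 4)*(m^3 - 4*m^2 + 3*m) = (m - 3)*(m + 4)*(m^2 - m) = (m - 3)*(m - 1)*(m + 4)*(m)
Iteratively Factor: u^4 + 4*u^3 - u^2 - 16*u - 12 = (u + 3)*(u^3 + u^2 - 4*u - 4) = (u + 1)*(u + 3)*(u^2 - 4) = (u - 2)*(u + 1)*(u + 3)*(u + 2)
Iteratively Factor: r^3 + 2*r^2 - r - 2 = (r + 1)*(r^2 + r - 2) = (r + 1)*(r + 2)*(r - 1)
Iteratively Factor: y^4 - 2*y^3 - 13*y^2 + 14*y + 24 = (y - 4)*(y^3 + 2*y^2 - 5*y - 6) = (y - 4)*(y + 1)*(y^2 + y - 6) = (y - 4)*(y + 1)*(y + 3)*(y - 2)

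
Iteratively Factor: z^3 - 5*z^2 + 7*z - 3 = (z - 1)*(z^2 - 4*z + 3) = (z - 3)*(z - 1)*(z - 1)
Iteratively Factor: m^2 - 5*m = (m)*(m - 5)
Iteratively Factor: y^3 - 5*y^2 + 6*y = (y)*(y^2 - 5*y + 6) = y*(y - 2)*(y - 3)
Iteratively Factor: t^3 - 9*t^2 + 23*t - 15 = (t - 5)*(t^2 - 4*t + 3) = (t - 5)*(t - 3)*(t - 1)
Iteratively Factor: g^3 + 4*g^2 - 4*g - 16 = (g - 2)*(g^2 + 6*g + 8) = (g - 2)*(g + 2)*(g + 4)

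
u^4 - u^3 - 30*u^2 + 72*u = u*(u - 4)*(u - 3)*(u + 6)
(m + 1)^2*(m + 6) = m^3 + 8*m^2 + 13*m + 6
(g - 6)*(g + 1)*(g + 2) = g^3 - 3*g^2 - 16*g - 12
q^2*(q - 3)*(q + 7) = q^4 + 4*q^3 - 21*q^2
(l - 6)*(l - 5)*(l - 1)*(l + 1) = l^4 - 11*l^3 + 29*l^2 + 11*l - 30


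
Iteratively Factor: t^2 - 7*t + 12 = (t - 3)*(t - 4)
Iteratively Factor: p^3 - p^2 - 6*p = (p - 3)*(p^2 + 2*p) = p*(p - 3)*(p + 2)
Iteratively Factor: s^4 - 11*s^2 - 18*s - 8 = (s + 2)*(s^3 - 2*s^2 - 7*s - 4) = (s + 1)*(s + 2)*(s^2 - 3*s - 4) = (s + 1)^2*(s + 2)*(s - 4)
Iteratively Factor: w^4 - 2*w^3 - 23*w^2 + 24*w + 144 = (w + 3)*(w^3 - 5*w^2 - 8*w + 48) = (w - 4)*(w + 3)*(w^2 - w - 12) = (w - 4)^2*(w + 3)*(w + 3)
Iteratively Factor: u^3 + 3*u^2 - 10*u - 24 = (u + 4)*(u^2 - u - 6) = (u - 3)*(u + 4)*(u + 2)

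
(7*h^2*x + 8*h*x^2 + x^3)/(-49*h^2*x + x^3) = (h + x)/(-7*h + x)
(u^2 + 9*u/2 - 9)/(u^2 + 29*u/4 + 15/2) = 2*(2*u - 3)/(4*u + 5)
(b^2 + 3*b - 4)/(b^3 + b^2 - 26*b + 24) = (b + 4)/(b^2 + 2*b - 24)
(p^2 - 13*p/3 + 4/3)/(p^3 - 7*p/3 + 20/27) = 9*(p - 4)/(9*p^2 + 3*p - 20)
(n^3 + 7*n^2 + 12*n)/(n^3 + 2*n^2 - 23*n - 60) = n/(n - 5)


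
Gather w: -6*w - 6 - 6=-6*w - 12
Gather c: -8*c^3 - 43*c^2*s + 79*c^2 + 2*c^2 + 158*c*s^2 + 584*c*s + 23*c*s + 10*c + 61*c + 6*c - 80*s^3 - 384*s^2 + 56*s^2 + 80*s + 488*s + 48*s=-8*c^3 + c^2*(81 - 43*s) + c*(158*s^2 + 607*s + 77) - 80*s^3 - 328*s^2 + 616*s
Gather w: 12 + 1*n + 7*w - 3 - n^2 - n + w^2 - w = -n^2 + w^2 + 6*w + 9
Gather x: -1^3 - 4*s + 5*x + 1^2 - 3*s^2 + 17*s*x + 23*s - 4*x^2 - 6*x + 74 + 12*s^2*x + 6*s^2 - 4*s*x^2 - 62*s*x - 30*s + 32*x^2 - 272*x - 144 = 3*s^2 - 11*s + x^2*(28 - 4*s) + x*(12*s^2 - 45*s - 273) - 70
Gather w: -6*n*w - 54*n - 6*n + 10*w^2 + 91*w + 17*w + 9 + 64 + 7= -60*n + 10*w^2 + w*(108 - 6*n) + 80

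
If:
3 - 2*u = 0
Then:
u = 3/2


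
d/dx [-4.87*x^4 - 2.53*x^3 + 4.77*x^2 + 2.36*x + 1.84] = -19.48*x^3 - 7.59*x^2 + 9.54*x + 2.36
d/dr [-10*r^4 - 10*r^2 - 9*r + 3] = -40*r^3 - 20*r - 9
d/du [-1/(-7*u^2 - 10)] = -14*u/(7*u^2 + 10)^2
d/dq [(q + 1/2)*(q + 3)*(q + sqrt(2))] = 3*q^2 + 2*sqrt(2)*q + 7*q + 3/2 + 7*sqrt(2)/2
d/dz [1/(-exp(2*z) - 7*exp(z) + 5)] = (2*exp(z) + 7)*exp(z)/(exp(2*z) + 7*exp(z) - 5)^2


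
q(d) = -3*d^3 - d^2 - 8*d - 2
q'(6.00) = -344.00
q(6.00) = -734.00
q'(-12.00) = -1280.00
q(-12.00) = 5134.00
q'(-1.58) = -27.31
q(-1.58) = 19.98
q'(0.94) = -17.83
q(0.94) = -12.90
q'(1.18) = -22.89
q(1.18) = -17.76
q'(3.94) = -155.59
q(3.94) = -232.53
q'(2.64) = -76.01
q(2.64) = -85.29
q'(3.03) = -96.69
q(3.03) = -118.88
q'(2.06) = -50.31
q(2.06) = -48.95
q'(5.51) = -292.26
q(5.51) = -578.29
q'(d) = -9*d^2 - 2*d - 8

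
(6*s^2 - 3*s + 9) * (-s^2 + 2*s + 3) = -6*s^4 + 15*s^3 + 3*s^2 + 9*s + 27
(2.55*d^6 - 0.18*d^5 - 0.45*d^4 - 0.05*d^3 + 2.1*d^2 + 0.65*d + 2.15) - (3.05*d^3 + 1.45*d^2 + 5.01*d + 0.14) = 2.55*d^6 - 0.18*d^5 - 0.45*d^4 - 3.1*d^3 + 0.65*d^2 - 4.36*d + 2.01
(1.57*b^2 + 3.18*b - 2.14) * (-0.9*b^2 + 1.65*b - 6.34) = -1.413*b^4 - 0.2715*b^3 - 2.7808*b^2 - 23.6922*b + 13.5676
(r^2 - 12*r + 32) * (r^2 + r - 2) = r^4 - 11*r^3 + 18*r^2 + 56*r - 64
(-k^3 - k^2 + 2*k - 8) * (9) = -9*k^3 - 9*k^2 + 18*k - 72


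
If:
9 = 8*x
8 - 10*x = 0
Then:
No Solution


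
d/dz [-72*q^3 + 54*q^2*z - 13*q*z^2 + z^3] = 54*q^2 - 26*q*z + 3*z^2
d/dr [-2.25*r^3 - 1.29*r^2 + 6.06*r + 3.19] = -6.75*r^2 - 2.58*r + 6.06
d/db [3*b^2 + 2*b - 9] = 6*b + 2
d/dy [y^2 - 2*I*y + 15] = 2*y - 2*I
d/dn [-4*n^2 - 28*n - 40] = -8*n - 28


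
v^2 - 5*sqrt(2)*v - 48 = (v - 8*sqrt(2))*(v + 3*sqrt(2))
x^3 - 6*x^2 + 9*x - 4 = (x - 4)*(x - 1)^2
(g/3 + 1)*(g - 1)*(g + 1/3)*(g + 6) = g^4/3 + 25*g^3/9 + 35*g^2/9 - 5*g - 2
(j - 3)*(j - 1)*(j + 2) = j^3 - 2*j^2 - 5*j + 6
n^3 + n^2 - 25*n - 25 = (n - 5)*(n + 1)*(n + 5)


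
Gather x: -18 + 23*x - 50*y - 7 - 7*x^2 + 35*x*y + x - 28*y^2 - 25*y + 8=-7*x^2 + x*(35*y + 24) - 28*y^2 - 75*y - 17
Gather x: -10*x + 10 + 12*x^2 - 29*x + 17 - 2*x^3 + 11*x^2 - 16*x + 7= -2*x^3 + 23*x^2 - 55*x + 34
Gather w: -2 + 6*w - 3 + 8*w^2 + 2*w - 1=8*w^2 + 8*w - 6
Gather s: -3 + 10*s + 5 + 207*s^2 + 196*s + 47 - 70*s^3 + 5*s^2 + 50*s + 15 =-70*s^3 + 212*s^2 + 256*s + 64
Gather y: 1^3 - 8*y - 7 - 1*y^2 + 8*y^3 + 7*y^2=8*y^3 + 6*y^2 - 8*y - 6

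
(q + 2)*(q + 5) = q^2 + 7*q + 10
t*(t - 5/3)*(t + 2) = t^3 + t^2/3 - 10*t/3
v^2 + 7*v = v*(v + 7)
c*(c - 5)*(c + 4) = c^3 - c^2 - 20*c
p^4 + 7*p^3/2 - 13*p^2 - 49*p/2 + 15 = (p - 3)*(p - 1/2)*(p + 2)*(p + 5)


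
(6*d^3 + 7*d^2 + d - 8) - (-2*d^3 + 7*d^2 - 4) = 8*d^3 + d - 4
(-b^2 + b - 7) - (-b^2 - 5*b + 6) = 6*b - 13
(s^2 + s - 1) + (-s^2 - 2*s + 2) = 1 - s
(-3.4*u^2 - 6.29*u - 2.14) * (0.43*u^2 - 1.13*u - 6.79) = -1.462*u^4 + 1.1373*u^3 + 29.2735*u^2 + 45.1273*u + 14.5306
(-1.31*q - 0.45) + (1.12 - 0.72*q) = 0.67 - 2.03*q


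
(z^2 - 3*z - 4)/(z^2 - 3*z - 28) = (-z^2 + 3*z + 4)/(-z^2 + 3*z + 28)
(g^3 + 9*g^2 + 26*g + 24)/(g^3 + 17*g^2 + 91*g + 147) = (g^2 + 6*g + 8)/(g^2 + 14*g + 49)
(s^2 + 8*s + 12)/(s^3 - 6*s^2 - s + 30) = (s + 6)/(s^2 - 8*s + 15)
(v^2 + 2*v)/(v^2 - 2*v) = (v + 2)/(v - 2)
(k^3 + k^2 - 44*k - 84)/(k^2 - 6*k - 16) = (k^2 - k - 42)/(k - 8)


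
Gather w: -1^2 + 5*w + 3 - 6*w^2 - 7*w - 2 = -6*w^2 - 2*w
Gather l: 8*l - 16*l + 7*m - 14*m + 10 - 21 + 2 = -8*l - 7*m - 9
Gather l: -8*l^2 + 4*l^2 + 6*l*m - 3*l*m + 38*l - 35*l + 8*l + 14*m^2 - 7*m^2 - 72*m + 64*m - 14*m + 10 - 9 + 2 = -4*l^2 + l*(3*m + 11) + 7*m^2 - 22*m + 3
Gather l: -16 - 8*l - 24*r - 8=-8*l - 24*r - 24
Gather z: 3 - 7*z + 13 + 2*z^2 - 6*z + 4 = 2*z^2 - 13*z + 20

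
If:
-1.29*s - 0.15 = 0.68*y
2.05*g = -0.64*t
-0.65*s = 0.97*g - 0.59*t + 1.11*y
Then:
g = 0.026428505175794 - 0.268323869471985*y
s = -0.527131782945736*y - 0.116279069767442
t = 0.859474894402451*y - 0.0846538056412153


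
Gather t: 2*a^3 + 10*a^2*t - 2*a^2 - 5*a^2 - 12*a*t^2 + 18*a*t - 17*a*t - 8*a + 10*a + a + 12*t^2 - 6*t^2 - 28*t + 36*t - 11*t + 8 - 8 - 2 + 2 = 2*a^3 - 7*a^2 + 3*a + t^2*(6 - 12*a) + t*(10*a^2 + a - 3)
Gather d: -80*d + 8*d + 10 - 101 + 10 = -72*d - 81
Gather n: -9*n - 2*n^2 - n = -2*n^2 - 10*n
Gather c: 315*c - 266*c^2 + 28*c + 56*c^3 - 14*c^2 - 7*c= 56*c^3 - 280*c^2 + 336*c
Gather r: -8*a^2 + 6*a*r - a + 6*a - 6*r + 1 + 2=-8*a^2 + 5*a + r*(6*a - 6) + 3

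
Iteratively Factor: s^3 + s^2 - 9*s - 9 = (s + 3)*(s^2 - 2*s - 3) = (s + 1)*(s + 3)*(s - 3)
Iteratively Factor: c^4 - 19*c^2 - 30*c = (c + 3)*(c^3 - 3*c^2 - 10*c) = (c - 5)*(c + 3)*(c^2 + 2*c) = (c - 5)*(c + 2)*(c + 3)*(c)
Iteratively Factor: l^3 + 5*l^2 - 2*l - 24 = (l + 3)*(l^2 + 2*l - 8) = (l - 2)*(l + 3)*(l + 4)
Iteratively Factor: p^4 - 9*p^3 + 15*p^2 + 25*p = (p + 1)*(p^3 - 10*p^2 + 25*p) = (p - 5)*(p + 1)*(p^2 - 5*p) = (p - 5)^2*(p + 1)*(p)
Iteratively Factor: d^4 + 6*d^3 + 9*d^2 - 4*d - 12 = (d + 2)*(d^3 + 4*d^2 + d - 6) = (d + 2)^2*(d^2 + 2*d - 3) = (d - 1)*(d + 2)^2*(d + 3)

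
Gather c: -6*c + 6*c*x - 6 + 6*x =c*(6*x - 6) + 6*x - 6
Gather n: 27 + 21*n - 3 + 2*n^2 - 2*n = 2*n^2 + 19*n + 24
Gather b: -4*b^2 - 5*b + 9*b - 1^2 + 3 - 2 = -4*b^2 + 4*b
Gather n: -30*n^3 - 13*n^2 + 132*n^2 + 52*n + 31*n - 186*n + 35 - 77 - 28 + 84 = -30*n^3 + 119*n^2 - 103*n + 14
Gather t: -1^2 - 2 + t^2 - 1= t^2 - 4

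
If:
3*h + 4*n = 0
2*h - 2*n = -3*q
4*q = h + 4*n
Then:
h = 0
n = 0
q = 0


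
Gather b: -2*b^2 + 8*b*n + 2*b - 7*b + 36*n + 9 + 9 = -2*b^2 + b*(8*n - 5) + 36*n + 18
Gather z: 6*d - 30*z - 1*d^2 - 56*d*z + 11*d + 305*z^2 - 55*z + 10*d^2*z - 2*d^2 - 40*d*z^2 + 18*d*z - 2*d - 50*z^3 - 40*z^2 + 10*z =-3*d^2 + 15*d - 50*z^3 + z^2*(265 - 40*d) + z*(10*d^2 - 38*d - 75)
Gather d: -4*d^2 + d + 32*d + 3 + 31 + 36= -4*d^2 + 33*d + 70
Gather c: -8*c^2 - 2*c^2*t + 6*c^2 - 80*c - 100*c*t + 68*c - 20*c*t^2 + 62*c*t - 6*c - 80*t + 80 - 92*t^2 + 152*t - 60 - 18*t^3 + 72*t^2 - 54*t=c^2*(-2*t - 2) + c*(-20*t^2 - 38*t - 18) - 18*t^3 - 20*t^2 + 18*t + 20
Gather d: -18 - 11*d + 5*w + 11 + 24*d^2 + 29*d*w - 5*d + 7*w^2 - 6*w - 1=24*d^2 + d*(29*w - 16) + 7*w^2 - w - 8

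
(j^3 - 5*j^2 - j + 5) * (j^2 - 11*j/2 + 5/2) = j^5 - 21*j^4/2 + 29*j^3 - 2*j^2 - 30*j + 25/2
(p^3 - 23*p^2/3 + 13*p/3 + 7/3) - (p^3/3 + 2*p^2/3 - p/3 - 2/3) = 2*p^3/3 - 25*p^2/3 + 14*p/3 + 3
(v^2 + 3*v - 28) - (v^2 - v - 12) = 4*v - 16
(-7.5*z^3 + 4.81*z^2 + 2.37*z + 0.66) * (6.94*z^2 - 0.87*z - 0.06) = -52.05*z^5 + 39.9064*z^4 + 12.7131*z^3 + 2.2299*z^2 - 0.7164*z - 0.0396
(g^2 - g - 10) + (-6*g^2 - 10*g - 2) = -5*g^2 - 11*g - 12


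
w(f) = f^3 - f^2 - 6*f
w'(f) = 3*f^2 - 2*f - 6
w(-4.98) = -118.43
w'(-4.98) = 78.36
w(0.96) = -5.80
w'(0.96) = -5.16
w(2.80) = -2.69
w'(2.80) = 11.92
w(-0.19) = 1.10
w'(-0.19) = -5.51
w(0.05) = -0.30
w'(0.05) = -6.09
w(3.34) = 6.06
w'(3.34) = 20.79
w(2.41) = -6.27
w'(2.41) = 6.60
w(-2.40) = -5.18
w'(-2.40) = 16.08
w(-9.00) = -756.00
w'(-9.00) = 255.00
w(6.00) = 144.00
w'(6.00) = 90.00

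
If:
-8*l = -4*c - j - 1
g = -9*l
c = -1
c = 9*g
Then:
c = -1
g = -1/9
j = 251/81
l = 1/81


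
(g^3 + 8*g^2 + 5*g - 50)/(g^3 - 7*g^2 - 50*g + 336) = (g^3 + 8*g^2 + 5*g - 50)/(g^3 - 7*g^2 - 50*g + 336)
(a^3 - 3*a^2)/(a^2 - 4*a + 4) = a^2*(a - 3)/(a^2 - 4*a + 4)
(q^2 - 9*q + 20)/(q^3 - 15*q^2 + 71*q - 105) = (q - 4)/(q^2 - 10*q + 21)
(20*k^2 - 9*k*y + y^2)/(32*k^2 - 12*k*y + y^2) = (-5*k + y)/(-8*k + y)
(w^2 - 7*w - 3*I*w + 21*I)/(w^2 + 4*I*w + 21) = (w - 7)/(w + 7*I)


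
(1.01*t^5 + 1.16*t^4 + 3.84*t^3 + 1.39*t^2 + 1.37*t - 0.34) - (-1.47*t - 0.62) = 1.01*t^5 + 1.16*t^4 + 3.84*t^3 + 1.39*t^2 + 2.84*t + 0.28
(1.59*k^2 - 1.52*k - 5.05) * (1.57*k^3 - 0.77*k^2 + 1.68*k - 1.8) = 2.4963*k^5 - 3.6107*k^4 - 4.0869*k^3 - 1.5271*k^2 - 5.748*k + 9.09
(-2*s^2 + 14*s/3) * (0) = 0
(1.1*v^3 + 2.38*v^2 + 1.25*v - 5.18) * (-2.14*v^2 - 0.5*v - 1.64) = -2.354*v^5 - 5.6432*v^4 - 5.669*v^3 + 6.557*v^2 + 0.54*v + 8.4952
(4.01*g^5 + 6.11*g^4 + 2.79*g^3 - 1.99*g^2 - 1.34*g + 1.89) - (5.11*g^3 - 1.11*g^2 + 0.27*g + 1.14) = 4.01*g^5 + 6.11*g^4 - 2.32*g^3 - 0.88*g^2 - 1.61*g + 0.75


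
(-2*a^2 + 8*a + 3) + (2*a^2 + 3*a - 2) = 11*a + 1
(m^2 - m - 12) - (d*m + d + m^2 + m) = -d*m - d - 2*m - 12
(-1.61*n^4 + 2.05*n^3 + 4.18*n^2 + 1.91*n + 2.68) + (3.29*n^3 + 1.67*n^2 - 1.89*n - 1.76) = -1.61*n^4 + 5.34*n^3 + 5.85*n^2 + 0.02*n + 0.92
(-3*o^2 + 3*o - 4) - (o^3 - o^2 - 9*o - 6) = -o^3 - 2*o^2 + 12*o + 2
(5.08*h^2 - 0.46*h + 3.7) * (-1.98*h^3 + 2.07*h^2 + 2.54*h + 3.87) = -10.0584*h^5 + 11.4264*h^4 + 4.625*h^3 + 26.1502*h^2 + 7.6178*h + 14.319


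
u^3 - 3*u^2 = u^2*(u - 3)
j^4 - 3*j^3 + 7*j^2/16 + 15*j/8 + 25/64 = (j - 5/2)*(j - 5/4)*(j + 1/4)*(j + 1/2)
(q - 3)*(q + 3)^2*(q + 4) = q^4 + 7*q^3 + 3*q^2 - 63*q - 108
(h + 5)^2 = h^2 + 10*h + 25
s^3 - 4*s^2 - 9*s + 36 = (s - 4)*(s - 3)*(s + 3)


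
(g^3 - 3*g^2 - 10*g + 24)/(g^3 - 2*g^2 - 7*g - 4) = (g^2 + g - 6)/(g^2 + 2*g + 1)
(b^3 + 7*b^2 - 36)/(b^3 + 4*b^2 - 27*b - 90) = (b - 2)/(b - 5)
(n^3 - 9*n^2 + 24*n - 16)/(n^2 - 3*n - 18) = (-n^3 + 9*n^2 - 24*n + 16)/(-n^2 + 3*n + 18)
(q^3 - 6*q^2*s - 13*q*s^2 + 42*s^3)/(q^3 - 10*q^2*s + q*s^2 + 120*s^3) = (q^2 - 9*q*s + 14*s^2)/(q^2 - 13*q*s + 40*s^2)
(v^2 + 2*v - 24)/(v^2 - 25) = (v^2 + 2*v - 24)/(v^2 - 25)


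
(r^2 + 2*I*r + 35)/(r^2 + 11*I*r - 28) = (r - 5*I)/(r + 4*I)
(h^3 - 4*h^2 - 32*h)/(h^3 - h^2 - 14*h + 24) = h*(h - 8)/(h^2 - 5*h + 6)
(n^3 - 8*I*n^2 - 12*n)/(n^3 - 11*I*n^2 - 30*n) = (n - 2*I)/(n - 5*I)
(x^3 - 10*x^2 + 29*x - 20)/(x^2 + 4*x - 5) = (x^2 - 9*x + 20)/(x + 5)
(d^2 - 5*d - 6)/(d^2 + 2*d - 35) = (d^2 - 5*d - 6)/(d^2 + 2*d - 35)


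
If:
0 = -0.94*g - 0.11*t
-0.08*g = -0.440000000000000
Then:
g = 5.50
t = -47.00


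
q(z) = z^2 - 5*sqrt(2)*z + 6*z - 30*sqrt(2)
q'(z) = 2*z - 5*sqrt(2) + 6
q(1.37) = -42.02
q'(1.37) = 1.67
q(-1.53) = -38.45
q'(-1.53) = -4.13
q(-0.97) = -40.45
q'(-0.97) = -3.01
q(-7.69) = 24.95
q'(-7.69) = -16.45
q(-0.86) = -40.77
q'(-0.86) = -2.79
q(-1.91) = -36.73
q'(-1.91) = -4.89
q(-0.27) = -42.06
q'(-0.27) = -1.61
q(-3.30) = -28.00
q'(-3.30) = -7.67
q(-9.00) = 48.21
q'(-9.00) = -19.07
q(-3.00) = -30.21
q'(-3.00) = -7.07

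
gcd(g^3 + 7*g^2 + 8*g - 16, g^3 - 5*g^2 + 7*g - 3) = g - 1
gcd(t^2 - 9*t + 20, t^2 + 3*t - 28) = t - 4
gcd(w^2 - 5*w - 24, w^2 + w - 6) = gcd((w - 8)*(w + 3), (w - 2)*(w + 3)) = w + 3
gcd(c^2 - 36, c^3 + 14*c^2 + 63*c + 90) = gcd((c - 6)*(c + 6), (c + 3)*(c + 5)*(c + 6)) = c + 6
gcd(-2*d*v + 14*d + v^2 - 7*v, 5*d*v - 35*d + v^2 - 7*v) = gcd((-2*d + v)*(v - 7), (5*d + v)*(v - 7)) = v - 7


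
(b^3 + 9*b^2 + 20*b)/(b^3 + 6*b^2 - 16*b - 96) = b*(b + 5)/(b^2 + 2*b - 24)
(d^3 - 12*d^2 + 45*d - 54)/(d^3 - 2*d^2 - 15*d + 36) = (d - 6)/(d + 4)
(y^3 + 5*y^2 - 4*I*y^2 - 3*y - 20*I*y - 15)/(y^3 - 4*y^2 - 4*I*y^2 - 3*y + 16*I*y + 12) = (y + 5)/(y - 4)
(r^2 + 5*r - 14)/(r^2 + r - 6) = (r + 7)/(r + 3)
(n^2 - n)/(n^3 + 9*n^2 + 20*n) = (n - 1)/(n^2 + 9*n + 20)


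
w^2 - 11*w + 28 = (w - 7)*(w - 4)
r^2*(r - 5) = r^3 - 5*r^2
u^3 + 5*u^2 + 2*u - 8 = (u - 1)*(u + 2)*(u + 4)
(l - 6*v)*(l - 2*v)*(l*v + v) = l^3*v - 8*l^2*v^2 + l^2*v + 12*l*v^3 - 8*l*v^2 + 12*v^3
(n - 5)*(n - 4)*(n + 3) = n^3 - 6*n^2 - 7*n + 60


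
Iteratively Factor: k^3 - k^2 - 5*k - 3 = (k + 1)*(k^2 - 2*k - 3) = (k + 1)^2*(k - 3)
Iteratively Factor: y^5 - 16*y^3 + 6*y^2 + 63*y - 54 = (y + 3)*(y^4 - 3*y^3 - 7*y^2 + 27*y - 18) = (y - 1)*(y + 3)*(y^3 - 2*y^2 - 9*y + 18) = (y - 1)*(y + 3)^2*(y^2 - 5*y + 6) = (y - 2)*(y - 1)*(y + 3)^2*(y - 3)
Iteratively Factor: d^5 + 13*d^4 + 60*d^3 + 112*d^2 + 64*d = (d + 4)*(d^4 + 9*d^3 + 24*d^2 + 16*d) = (d + 4)^2*(d^3 + 5*d^2 + 4*d) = (d + 1)*(d + 4)^2*(d^2 + 4*d) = d*(d + 1)*(d + 4)^2*(d + 4)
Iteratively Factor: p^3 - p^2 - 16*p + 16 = (p + 4)*(p^2 - 5*p + 4) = (p - 1)*(p + 4)*(p - 4)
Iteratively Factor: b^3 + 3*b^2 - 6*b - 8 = (b + 1)*(b^2 + 2*b - 8) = (b - 2)*(b + 1)*(b + 4)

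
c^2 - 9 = (c - 3)*(c + 3)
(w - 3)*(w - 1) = w^2 - 4*w + 3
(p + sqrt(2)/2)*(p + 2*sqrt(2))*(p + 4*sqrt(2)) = p^3 + 13*sqrt(2)*p^2/2 + 22*p + 8*sqrt(2)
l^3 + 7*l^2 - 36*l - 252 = (l - 6)*(l + 6)*(l + 7)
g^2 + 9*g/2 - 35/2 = (g - 5/2)*(g + 7)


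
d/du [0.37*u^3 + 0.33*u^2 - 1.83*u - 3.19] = 1.11*u^2 + 0.66*u - 1.83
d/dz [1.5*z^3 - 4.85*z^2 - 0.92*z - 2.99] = 4.5*z^2 - 9.7*z - 0.92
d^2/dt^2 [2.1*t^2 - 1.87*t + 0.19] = 4.20000000000000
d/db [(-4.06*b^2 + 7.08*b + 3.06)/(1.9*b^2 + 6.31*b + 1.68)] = (-39.0706*b^2 - 25.2696*b - 7.4142)/(3.61*b^4 + 23.978*b^3 + 46.2001*b^2 + 21.2016*b + 2.8224)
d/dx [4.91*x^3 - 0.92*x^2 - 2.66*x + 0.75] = 14.73*x^2 - 1.84*x - 2.66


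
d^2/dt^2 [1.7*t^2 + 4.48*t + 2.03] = 3.40000000000000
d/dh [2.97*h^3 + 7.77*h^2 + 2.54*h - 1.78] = 8.91*h^2 + 15.54*h + 2.54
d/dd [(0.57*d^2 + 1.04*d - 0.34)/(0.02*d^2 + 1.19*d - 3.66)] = (0.6575*d^2 - 4.1588*d - 3.4018)/(0.0004*d^4 + 0.0476*d^3 + 1.2697*d^2 - 8.7108*d + 13.3956)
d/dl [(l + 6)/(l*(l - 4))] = (-l^2 - 12*l + 24)/(l^2*(l^2 - 8*l + 16))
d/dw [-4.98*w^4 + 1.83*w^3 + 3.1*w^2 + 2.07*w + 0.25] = -19.92*w^3 + 5.49*w^2 + 6.2*w + 2.07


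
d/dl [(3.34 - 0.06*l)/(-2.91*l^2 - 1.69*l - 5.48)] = (-0.1746*l^2 + 19.4388*l + 5.9734)/(8.4681*l^4 + 9.8358*l^3 + 34.7497*l^2 + 18.5224*l + 30.0304)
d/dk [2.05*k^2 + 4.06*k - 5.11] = 4.1*k + 4.06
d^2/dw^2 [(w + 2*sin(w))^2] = -4*w*sin(w) - 16*sin(w)^2 + 8*cos(w) + 10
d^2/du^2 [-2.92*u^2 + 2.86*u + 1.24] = -5.84000000000000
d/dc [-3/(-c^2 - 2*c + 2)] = 6*(-c - 1)/(c^2 + 2*c - 2)^2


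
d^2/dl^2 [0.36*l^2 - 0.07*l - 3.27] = 0.720000000000000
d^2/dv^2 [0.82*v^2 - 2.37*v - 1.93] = 1.64000000000000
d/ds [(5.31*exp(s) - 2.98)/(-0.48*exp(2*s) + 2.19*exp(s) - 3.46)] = (2.5488*exp(2*s) - 2.8608*exp(s) - 11.8464)*exp(s)/(0.2304*exp(4*s) - 2.1024*exp(3*s) + 8.1177*exp(2*s) - 15.1548*exp(s) + 11.9716)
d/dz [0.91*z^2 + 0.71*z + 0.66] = 1.82*z + 0.71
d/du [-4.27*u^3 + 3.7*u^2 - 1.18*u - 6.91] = -12.81*u^2 + 7.4*u - 1.18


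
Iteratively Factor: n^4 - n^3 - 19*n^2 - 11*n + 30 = (n + 3)*(n^3 - 4*n^2 - 7*n + 10) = (n + 2)*(n + 3)*(n^2 - 6*n + 5) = (n - 5)*(n + 2)*(n + 3)*(n - 1)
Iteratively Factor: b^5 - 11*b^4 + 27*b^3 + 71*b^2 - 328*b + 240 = (b - 1)*(b^4 - 10*b^3 + 17*b^2 + 88*b - 240) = (b - 1)*(b + 3)*(b^3 - 13*b^2 + 56*b - 80) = (b - 4)*(b - 1)*(b + 3)*(b^2 - 9*b + 20) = (b - 4)^2*(b - 1)*(b + 3)*(b - 5)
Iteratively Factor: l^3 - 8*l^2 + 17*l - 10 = (l - 2)*(l^2 - 6*l + 5) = (l - 5)*(l - 2)*(l - 1)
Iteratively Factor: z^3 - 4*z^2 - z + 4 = (z + 1)*(z^2 - 5*z + 4) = (z - 1)*(z + 1)*(z - 4)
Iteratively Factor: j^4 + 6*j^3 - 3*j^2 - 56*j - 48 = (j + 4)*(j^3 + 2*j^2 - 11*j - 12) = (j + 1)*(j + 4)*(j^2 + j - 12) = (j - 3)*(j + 1)*(j + 4)*(j + 4)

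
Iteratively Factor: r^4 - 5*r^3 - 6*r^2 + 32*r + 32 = (r + 2)*(r^3 - 7*r^2 + 8*r + 16) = (r + 1)*(r + 2)*(r^2 - 8*r + 16) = (r - 4)*(r + 1)*(r + 2)*(r - 4)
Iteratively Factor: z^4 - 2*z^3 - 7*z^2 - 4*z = (z)*(z^3 - 2*z^2 - 7*z - 4) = z*(z + 1)*(z^2 - 3*z - 4) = z*(z + 1)^2*(z - 4)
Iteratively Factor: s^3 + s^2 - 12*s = (s)*(s^2 + s - 12) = s*(s + 4)*(s - 3)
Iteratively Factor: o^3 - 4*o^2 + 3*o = (o)*(o^2 - 4*o + 3) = o*(o - 3)*(o - 1)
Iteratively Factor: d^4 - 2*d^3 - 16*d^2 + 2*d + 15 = (d - 5)*(d^3 + 3*d^2 - d - 3) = (d - 5)*(d + 1)*(d^2 + 2*d - 3) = (d - 5)*(d + 1)*(d + 3)*(d - 1)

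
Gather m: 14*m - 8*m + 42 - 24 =6*m + 18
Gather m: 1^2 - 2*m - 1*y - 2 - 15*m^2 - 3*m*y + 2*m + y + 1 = -15*m^2 - 3*m*y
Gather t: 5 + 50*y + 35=50*y + 40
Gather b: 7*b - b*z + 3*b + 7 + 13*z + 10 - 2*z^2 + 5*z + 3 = b*(10 - z) - 2*z^2 + 18*z + 20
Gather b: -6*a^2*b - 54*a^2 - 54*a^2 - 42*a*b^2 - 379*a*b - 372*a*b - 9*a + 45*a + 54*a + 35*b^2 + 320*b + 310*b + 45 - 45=-108*a^2 + 90*a + b^2*(35 - 42*a) + b*(-6*a^2 - 751*a + 630)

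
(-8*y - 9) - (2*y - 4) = -10*y - 5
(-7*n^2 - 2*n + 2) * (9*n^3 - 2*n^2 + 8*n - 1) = -63*n^5 - 4*n^4 - 34*n^3 - 13*n^2 + 18*n - 2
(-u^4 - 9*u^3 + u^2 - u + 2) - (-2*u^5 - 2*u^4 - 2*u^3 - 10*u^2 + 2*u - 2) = 2*u^5 + u^4 - 7*u^3 + 11*u^2 - 3*u + 4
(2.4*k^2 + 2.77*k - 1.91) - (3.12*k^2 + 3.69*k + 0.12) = -0.72*k^2 - 0.92*k - 2.03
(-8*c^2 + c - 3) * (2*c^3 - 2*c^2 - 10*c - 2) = -16*c^5 + 18*c^4 + 72*c^3 + 12*c^2 + 28*c + 6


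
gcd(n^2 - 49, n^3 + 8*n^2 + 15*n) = 1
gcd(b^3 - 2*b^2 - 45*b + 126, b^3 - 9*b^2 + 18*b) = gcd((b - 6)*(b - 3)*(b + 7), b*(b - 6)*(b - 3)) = b^2 - 9*b + 18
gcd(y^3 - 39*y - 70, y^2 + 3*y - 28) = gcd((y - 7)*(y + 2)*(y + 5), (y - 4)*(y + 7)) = 1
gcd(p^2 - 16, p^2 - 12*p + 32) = p - 4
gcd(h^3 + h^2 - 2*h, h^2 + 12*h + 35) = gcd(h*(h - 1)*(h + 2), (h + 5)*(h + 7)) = 1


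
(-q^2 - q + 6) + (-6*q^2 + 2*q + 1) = -7*q^2 + q + 7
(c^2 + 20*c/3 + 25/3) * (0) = 0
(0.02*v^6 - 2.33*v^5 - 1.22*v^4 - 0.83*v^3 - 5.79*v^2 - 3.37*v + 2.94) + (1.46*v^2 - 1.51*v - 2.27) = 0.02*v^6 - 2.33*v^5 - 1.22*v^4 - 0.83*v^3 - 4.33*v^2 - 4.88*v + 0.67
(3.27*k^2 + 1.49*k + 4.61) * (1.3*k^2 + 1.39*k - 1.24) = 4.251*k^4 + 6.4823*k^3 + 4.0093*k^2 + 4.5603*k - 5.7164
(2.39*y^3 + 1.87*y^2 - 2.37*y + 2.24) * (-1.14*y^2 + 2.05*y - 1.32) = -2.7246*y^5 + 2.7677*y^4 + 3.3805*y^3 - 9.8805*y^2 + 7.7204*y - 2.9568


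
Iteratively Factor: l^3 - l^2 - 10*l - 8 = (l + 1)*(l^2 - 2*l - 8) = (l - 4)*(l + 1)*(l + 2)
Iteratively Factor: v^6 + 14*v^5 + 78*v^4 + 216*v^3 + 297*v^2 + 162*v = (v + 3)*(v^5 + 11*v^4 + 45*v^3 + 81*v^2 + 54*v) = (v + 2)*(v + 3)*(v^4 + 9*v^3 + 27*v^2 + 27*v) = (v + 2)*(v + 3)^2*(v^3 + 6*v^2 + 9*v) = v*(v + 2)*(v + 3)^2*(v^2 + 6*v + 9) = v*(v + 2)*(v + 3)^3*(v + 3)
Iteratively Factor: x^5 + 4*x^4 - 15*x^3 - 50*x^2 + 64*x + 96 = (x + 4)*(x^4 - 15*x^2 + 10*x + 24) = (x + 1)*(x + 4)*(x^3 - x^2 - 14*x + 24) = (x + 1)*(x + 4)^2*(x^2 - 5*x + 6) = (x - 2)*(x + 1)*(x + 4)^2*(x - 3)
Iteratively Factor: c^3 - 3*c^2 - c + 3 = (c + 1)*(c^2 - 4*c + 3) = (c - 3)*(c + 1)*(c - 1)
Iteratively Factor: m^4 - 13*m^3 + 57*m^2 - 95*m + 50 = (m - 5)*(m^3 - 8*m^2 + 17*m - 10) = (m - 5)*(m - 2)*(m^2 - 6*m + 5) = (m - 5)*(m - 2)*(m - 1)*(m - 5)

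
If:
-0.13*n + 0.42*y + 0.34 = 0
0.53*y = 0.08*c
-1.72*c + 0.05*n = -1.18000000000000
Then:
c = 0.77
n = 2.99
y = 0.12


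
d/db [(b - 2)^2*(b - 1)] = (b - 2)*(3*b - 4)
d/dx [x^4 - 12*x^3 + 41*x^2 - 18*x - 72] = 4*x^3 - 36*x^2 + 82*x - 18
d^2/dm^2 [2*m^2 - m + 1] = 4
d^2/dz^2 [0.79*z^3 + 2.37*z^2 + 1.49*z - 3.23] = 4.74*z + 4.74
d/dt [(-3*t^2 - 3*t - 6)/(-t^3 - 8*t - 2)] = 3*((2*t + 1)*(t^3 + 8*t + 2) - (3*t^2 + 8)*(t^2 + t + 2))/(t^3 + 8*t + 2)^2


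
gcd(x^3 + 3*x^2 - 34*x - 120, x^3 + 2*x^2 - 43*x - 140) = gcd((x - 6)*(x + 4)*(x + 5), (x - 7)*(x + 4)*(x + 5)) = x^2 + 9*x + 20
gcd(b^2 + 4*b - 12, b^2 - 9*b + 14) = b - 2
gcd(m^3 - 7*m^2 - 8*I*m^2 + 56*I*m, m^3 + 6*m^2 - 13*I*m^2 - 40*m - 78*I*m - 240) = m - 8*I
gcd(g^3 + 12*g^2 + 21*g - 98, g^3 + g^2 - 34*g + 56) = g^2 + 5*g - 14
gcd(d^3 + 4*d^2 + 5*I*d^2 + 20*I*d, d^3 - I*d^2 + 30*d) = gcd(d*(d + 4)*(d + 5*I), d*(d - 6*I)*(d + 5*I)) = d^2 + 5*I*d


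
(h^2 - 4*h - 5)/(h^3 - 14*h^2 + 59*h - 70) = (h + 1)/(h^2 - 9*h + 14)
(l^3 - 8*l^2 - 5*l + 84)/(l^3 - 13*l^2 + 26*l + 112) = (l^2 - l - 12)/(l^2 - 6*l - 16)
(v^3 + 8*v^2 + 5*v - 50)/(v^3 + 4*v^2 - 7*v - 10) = (v + 5)/(v + 1)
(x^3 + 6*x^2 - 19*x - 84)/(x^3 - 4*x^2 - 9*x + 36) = (x + 7)/(x - 3)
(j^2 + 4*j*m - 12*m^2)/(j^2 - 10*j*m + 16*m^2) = (j + 6*m)/(j - 8*m)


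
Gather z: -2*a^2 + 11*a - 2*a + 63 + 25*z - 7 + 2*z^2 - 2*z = -2*a^2 + 9*a + 2*z^2 + 23*z + 56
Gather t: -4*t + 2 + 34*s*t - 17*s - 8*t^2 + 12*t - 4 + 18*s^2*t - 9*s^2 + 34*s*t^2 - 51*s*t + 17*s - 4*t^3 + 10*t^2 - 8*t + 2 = -9*s^2 - 4*t^3 + t^2*(34*s + 2) + t*(18*s^2 - 17*s)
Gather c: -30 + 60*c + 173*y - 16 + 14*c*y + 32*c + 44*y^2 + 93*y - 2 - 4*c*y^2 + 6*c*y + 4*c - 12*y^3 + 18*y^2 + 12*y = c*(-4*y^2 + 20*y + 96) - 12*y^3 + 62*y^2 + 278*y - 48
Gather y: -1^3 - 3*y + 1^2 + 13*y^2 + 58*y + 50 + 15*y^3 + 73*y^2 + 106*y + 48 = 15*y^3 + 86*y^2 + 161*y + 98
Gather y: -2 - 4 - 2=-8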